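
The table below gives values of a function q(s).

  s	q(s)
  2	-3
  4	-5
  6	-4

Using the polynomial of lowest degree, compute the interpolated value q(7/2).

-153/32

Evaluate each Lagrange basis at s = 7/2:
L_0(7/2) = (-1/2)·(-5/2)/[(-2)·(-4)] = 5/32
L_1(7/2) = (3/2)·(-5/2)/[(2)·(-2)] = 15/16
L_2(7/2) = (3/2)·(-1/2)/[(4)·(2)] = -3/32
Sum: (-3)·(5/32) + (-5)·(15/16) + (-4)·(-3/32) = -153/32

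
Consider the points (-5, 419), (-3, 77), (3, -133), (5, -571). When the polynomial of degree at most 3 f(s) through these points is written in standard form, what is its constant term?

-1

L_0(s) = (s + 3)(s - 3)(s - 5) / [-160] = -(1/160)s^3 + (1/32)s^2 + (9/160)s - 9/32
L_1(s) = (s + 5)(s - 3)(s - 5) / [96] = (1/96)s^3 - (1/32)s^2 - (25/96)s + 25/32
L_2(s) = (s + 5)(s + 3)(s - 5) / [-96] = -(1/96)s^3 - (1/32)s^2 + (25/96)s + 25/32
L_3(s) = (s + 5)(s + 3)(s - 3) / [160] = (1/160)s^3 + (1/32)s^2 - (9/160)s - 9/32
f(s) = 419·L_0 + 77·L_1 + (-133)·L_2 + (-571)·L_3
Only the constant term is needed; take it from each L_i and combine:
419·(-9/32) + 77·(25/32) + (-133)·(25/32) + (-571)·(-9/32) = -1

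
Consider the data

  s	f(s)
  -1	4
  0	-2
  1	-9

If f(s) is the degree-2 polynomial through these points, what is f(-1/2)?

L_0(-1/2) = (-1/2)·(-3/2)/[(-1)·(-2)] = 3/8
L_1(-1/2) = (1/2)·(-3/2)/[(1)·(-1)] = 3/4
L_2(-1/2) = (1/2)·(-1/2)/[(2)·(1)] = -1/8
Sum: 4·(3/8) + (-2)·(3/4) + (-9)·(-1/8) = 9/8

9/8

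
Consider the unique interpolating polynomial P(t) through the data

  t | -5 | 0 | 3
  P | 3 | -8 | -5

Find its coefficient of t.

-1/5

L_0(t) = t(t - 3) / [40] = (1/40)t^2 - (3/40)t
L_1(t) = (t + 5)(t - 3) / [-15] = -(1/15)t^2 - (2/15)t + 1
L_2(t) = (t + 5)t / [24] = (1/24)t^2 + (5/24)t
P(t) = 3·L_0 + (-8)·L_1 + (-5)·L_2
Only the coefficient of t is needed; take it from each L_i and combine:
3·(-3/40) + (-8)·(-2/15) + (-5)·(5/24) = -1/5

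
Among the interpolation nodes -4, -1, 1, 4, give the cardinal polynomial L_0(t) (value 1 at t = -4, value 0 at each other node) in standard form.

L_0(t) = (t + 1)(t - 1)(t - 4) / [(-3)·(-5)·(-8)]
       = (t^3 - 4t^2 - t + 4) / (-120)

L_0(t) = -(1/120)t^3 + (1/30)t^2 + (1/120)t - 1/30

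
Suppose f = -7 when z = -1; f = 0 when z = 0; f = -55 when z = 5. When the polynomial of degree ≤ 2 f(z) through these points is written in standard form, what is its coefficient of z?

4

L_0(z) = z(z - 5) / [6] = (1/6)z^2 - (5/6)z
L_1(z) = (z + 1)(z - 5) / [-5] = -(1/5)z^2 + (4/5)z + 1
L_2(z) = (z + 1)z / [30] = (1/30)z^2 + (1/30)z
f(z) = (-7)·L_0 + 0·L_1 + (-55)·L_2
Only the coefficient of z is needed; take it from each L_i and combine:
(-7)·(-5/6) + 0·(4/5) + (-55)·(1/30) = 4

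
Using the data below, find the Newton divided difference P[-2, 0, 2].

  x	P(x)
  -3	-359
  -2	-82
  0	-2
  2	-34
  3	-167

-14

P[-2,0] = (-2 - (-82)) / (0 - (-2)) = 40
P[0,2] = (-34 - (-2)) / (2 - 0) = -16
P[-2,0,2] = (-16 - 40) / (2 - (-2)) = -14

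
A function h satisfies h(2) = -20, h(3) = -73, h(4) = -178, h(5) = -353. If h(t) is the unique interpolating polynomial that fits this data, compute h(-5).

L_0(-5) = (-8)·(-9)·(-10)/[(-1)·(-2)·(-3)] = 120
L_1(-5) = (-7)·(-9)·(-10)/[(1)·(-1)·(-2)] = -315
L_2(-5) = (-7)·(-8)·(-10)/[(2)·(1)·(-1)] = 280
L_3(-5) = (-7)·(-8)·(-9)/[(3)·(2)·(1)] = -84
Sum: (-20)·(120) + (-73)·(-315) + (-178)·(280) + (-353)·(-84) = 407

407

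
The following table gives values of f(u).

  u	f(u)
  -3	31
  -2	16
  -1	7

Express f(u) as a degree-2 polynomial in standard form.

Newton's divided differences:
f[-3,-2] = (16 - 31) / (-2 - (-3)) = -15
f[-2,-1] = (7 - 16) / (-1 - (-2)) = -9
f[-3,-2,-1] = (-9 - (-15)) / (-1 - (-3)) = 3
f(u) = 31 + (-15)·(u + 3) + 3·(u + 3)(u + 2)
Expanding: f(u) = 3u^2 + 4

f(u) = 3u^2 + 4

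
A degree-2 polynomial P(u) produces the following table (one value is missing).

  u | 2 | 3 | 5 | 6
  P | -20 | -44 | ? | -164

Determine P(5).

-116

The 3 known values determine P uniquely (degree ≤ 2).
L_0(5) = (2)·(-1)/[(-1)·(-4)] = -1/2
L_1(5) = (3)·(-1)/[(1)·(-3)] = 1
L_2(5) = (3)·(2)/[(4)·(3)] = 1/2
Sum: (-20)·(-1/2) + (-44)·(1) + (-164)·(1/2) = -116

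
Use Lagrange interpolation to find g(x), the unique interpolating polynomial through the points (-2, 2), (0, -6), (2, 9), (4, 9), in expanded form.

Build the Lagrange basis polynomials:
L_0(x) = x(x - 2)(x - 4) / [-48] = -(1/48)x^3 + (1/8)x^2 - (1/6)x
L_1(x) = (x + 2)(x - 2)(x - 4) / [16] = (1/16)x^3 - (1/4)x^2 - (1/4)x + 1
L_2(x) = (x + 2)x(x - 4) / [-16] = -(1/16)x^3 + (1/8)x^2 + (1/2)x
L_3(x) = (x + 2)x(x - 2) / [48] = (1/48)x^3 - (1/12)x
g(x) = 2·L_0 + (-6)·L_1 + 9·L_2 + 9·L_3
  2·L_0(x) = -(1/24)x^3 + (1/4)x^2 - (1/3)x
  (-6)·L_1(x) = -(3/8)x^3 + (3/2)x^2 + (3/2)x - 6
  9·L_2(x) = -(9/16)x^3 + (9/8)x^2 + (9/2)x
  9·L_3(x) = (3/16)x^3 - (3/4)x
Adding term by term: -(19/24)x^3 + (23/8)x^2 + (59/12)x - 6

g(x) = -(19/24)x^3 + (23/8)x^2 + (59/12)x - 6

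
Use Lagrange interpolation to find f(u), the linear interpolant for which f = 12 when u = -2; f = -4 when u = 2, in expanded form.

L_0(u) = (u - 2) / [-4] = -(1/4)u + 1/2
L_1(u) = (u + 2) / [4] = (1/4)u + 1/2
f(u) = 12·L_0 + (-4)·L_1
  12·L_0(u) = -3u + 6
  (-4)·L_1(u) = -u - 2
Adding term by term: -4u + 4

f(u) = -4u + 4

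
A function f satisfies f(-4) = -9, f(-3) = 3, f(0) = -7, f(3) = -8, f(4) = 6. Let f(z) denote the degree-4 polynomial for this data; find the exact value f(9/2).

59527/3584

L_0(9/2) = (15/2)·(9/2)·(3/2)·(1/2)/[(-1)·(-4)·(-7)·(-8)] = 405/3584
L_1(9/2) = (17/2)·(9/2)·(3/2)·(1/2)/[(1)·(-3)·(-6)·(-7)] = -51/224
L_2(9/2) = (17/2)·(15/2)·(3/2)·(1/2)/[(4)·(3)·(-3)·(-4)] = 85/256
L_3(9/2) = (17/2)·(15/2)·(9/2)·(1/2)/[(7)·(6)·(3)·(-1)] = -255/224
L_4(9/2) = (17/2)·(15/2)·(9/2)·(3/2)/[(8)·(7)·(4)·(1)] = 6885/3584
Sum: (-9)·(405/3584) + 3·(-51/224) + (-7)·(85/256) + (-8)·(-255/224) + 6·(6885/3584) = 59527/3584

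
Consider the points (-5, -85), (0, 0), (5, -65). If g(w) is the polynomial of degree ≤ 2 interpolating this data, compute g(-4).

Evaluate each Lagrange basis at w = -4:
L_0(-4) = (-4)·(-9)/[(-5)·(-10)] = 18/25
L_1(-4) = (1)·(-9)/[(5)·(-5)] = 9/25
L_2(-4) = (1)·(-4)/[(10)·(5)] = -2/25
Sum: (-85)·(18/25) + 0 + (-65)·(-2/25) = -56

-56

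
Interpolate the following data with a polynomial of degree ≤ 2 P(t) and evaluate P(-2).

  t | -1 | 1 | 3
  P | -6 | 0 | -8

-57/4

Using Newton's divided-difference form:
P[-1,1] = (0 - (-6)) / (1 - (-1)) = 3
P[1,3] = (-8 - 0) / (3 - 1) = -4
P[-1,1,3] = (-4 - 3) / (3 - (-1)) = -7/4
P(-2) = -6 + 3·(-1) + (-7/4)·(-1)·(-3) = -57/4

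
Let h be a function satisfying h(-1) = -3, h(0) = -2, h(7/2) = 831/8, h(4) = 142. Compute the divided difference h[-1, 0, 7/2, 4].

h[-1,0] = (-2 - (-3)) / (0 - (-1)) = 1
h[0,7/2] = (831/8 - (-2)) / (7/2 - 0) = 121/4
h[7/2,4] = (142 - 831/8) / (4 - 7/2) = 305/4
h[-1,0,7/2] = (121/4 - 1) / (7/2 - (-1)) = 13/2
h[0,7/2,4] = (305/4 - 121/4) / (4 - 0) = 23/2
h[-1,0,7/2,4] = (23/2 - 13/2) / (4 - (-1)) = 1

1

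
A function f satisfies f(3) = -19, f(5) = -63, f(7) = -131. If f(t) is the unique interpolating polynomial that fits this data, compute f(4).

-38

Using Newton's divided-difference form:
f[3,5] = (-63 - (-19)) / (5 - 3) = -22
f[5,7] = (-131 - (-63)) / (7 - 5) = -34
f[3,5,7] = (-34 - (-22)) / (7 - 3) = -3
f(4) = -19 + (-22)·(1) + (-3)·(1)·(-1) = -38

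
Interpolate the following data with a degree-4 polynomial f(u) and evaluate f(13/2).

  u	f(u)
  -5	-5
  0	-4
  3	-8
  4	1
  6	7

Using Newton's divided-difference form:
f[-5,0] = (-4 - (-5)) / (0 - (-5)) = 1/5
f[0,3] = (-8 - (-4)) / (3 - 0) = -4/3
f[3,4] = (1 - (-8)) / (4 - 3) = 9
f[4,6] = (7 - 1) / (6 - 4) = 3
f[-5,0,3] = (-4/3 - 1/5) / (3 - (-5)) = -23/120
f[0,3,4] = (9 - (-4/3)) / (4 - 0) = 31/12
f[3,4,6] = (3 - 9) / (6 - 3) = -2
f[-5,0,3,4] = (31/12 - (-23/120)) / (4 - (-5)) = 37/120
f[0,3,4,6] = (-2 - 31/12) / (6 - 0) = -55/72
f[-5,0,3,4,6] = (-55/72 - 37/120) / (6 - (-5)) = -193/1980
f(13/2) = -5 + (1/5)·(23/2) + (-23/120)·(23/2)·(13/2) + (37/120)·(23/2)·(13/2)·(7/2) + (-193/1980)·(23/2)·(13/2)·(7/2)·(5/2) = -361/3168

-361/3168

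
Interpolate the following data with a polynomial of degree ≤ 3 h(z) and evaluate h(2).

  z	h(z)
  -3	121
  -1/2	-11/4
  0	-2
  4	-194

Using Newton's divided-difference form:
h[-3,-1/2] = (-11/4 - 121) / (-1/2 - (-3)) = -99/2
h[-1/2,0] = (-2 - (-11/4)) / (0 - (-1/2)) = 3/2
h[0,4] = (-194 - (-2)) / (4 - 0) = -48
h[-3,-1/2,0] = (3/2 - (-99/2)) / (0 - (-3)) = 17
h[-1/2,0,4] = (-48 - 3/2) / (4 - (-1/2)) = -11
h[-3,-1/2,0,4] = (-11 - 17) / (4 - (-3)) = -4
h(2) = 121 + (-99/2)·(5) + 17·(5)·(5/2) + (-4)·(5)·(5/2)·(2) = -14

-14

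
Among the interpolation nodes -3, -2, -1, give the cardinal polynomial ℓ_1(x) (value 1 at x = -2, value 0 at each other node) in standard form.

ℓ_1(x) = -x^2 - 4x - 3

ℓ_1(x) = (x + 3)(x + 1) / [(1)·(-1)]
       = (x^2 + 4x + 3) / (-1)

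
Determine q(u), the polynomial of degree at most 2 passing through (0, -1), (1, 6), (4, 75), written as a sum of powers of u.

Build the Lagrange basis polynomials:
L_0(u) = (u - 1)(u - 4) / [4] = (1/4)u^2 - (5/4)u + 1
L_1(u) = u(u - 4) / [-3] = -(1/3)u^2 + (4/3)u
L_2(u) = u(u - 1) / [12] = (1/12)u^2 - (1/12)u
q(u) = (-1)·L_0 + 6·L_1 + 75·L_2
  (-1)·L_0(u) = -(1/4)u^2 + (5/4)u - 1
  6·L_1(u) = -2u^2 + 8u
  75·L_2(u) = (25/4)u^2 - (25/4)u
Adding term by term: 4u^2 + 3u - 1

q(u) = 4u^2 + 3u - 1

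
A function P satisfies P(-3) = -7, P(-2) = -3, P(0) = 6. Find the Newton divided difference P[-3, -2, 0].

1/6

P[-3,-2] = (-3 - (-7)) / (-2 - (-3)) = 4
P[-2,0] = (6 - (-3)) / (0 - (-2)) = 9/2
P[-3,-2,0] = (9/2 - 4) / (0 - (-3)) = 1/6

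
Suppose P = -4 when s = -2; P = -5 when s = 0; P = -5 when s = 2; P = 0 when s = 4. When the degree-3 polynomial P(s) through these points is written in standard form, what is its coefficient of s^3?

L_0(s) = s(s - 2)(s - 4) / [-48] = -(1/48)s^3 + (1/8)s^2 - (1/6)s
L_1(s) = (s + 2)(s - 2)(s - 4) / [16] = (1/16)s^3 - (1/4)s^2 - (1/4)s + 1
L_2(s) = (s + 2)s(s - 4) / [-16] = -(1/16)s^3 + (1/8)s^2 + (1/2)s
L_3(s) = (s + 2)s(s - 2) / [48] = (1/48)s^3 - (1/12)s
P(s) = (-4)·L_0 + (-5)·L_1 + (-5)·L_2 + 0·L_3
Only the coefficient of s^3 is needed; take it from each L_i and combine:
(-4)·(-1/48) + (-5)·(1/16) + (-5)·(-1/16) + 0·(1/48) = 1/12

1/12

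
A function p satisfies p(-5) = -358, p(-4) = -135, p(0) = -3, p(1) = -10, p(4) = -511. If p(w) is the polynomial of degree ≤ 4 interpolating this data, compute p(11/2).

-24523/16

Using Newton's divided-difference form:
p[-5,-4] = (-135 - (-358)) / (-4 - (-5)) = 223
p[-4,0] = (-3 - (-135)) / (0 - (-4)) = 33
p[0,1] = (-10 - (-3)) / (1 - 0) = -7
p[1,4] = (-511 - (-10)) / (4 - 1) = -167
p[-5,-4,0] = (33 - 223) / (0 - (-5)) = -38
p[-4,0,1] = (-7 - 33) / (1 - (-4)) = -8
p[0,1,4] = (-167 - (-7)) / (4 - 0) = -40
p[-5,-4,0,1] = (-8 - (-38)) / (1 - (-5)) = 5
p[-4,0,1,4] = (-40 - (-8)) / (4 - (-4)) = -4
p[-5,-4,0,1,4] = (-4 - 5) / (4 - (-5)) = -1
p(11/2) = -358 + 223·(21/2) + (-38)·(21/2)·(19/2) + 5·(21/2)·(19/2)·(11/2) + (-1)·(21/2)·(19/2)·(11/2)·(9/2) = -24523/16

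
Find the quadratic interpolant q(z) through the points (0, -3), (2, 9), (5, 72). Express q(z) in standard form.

Build the Lagrange basis polynomials:
L_0(z) = (z - 2)(z - 5) / [10] = (1/10)z^2 - (7/10)z + 1
L_1(z) = z(z - 5) / [-6] = -(1/6)z^2 + (5/6)z
L_2(z) = z(z - 2) / [15] = (1/15)z^2 - (2/15)z
q(z) = (-3)·L_0 + 9·L_1 + 72·L_2
  (-3)·L_0(z) = -(3/10)z^2 + (21/10)z - 3
  9·L_1(z) = -(3/2)z^2 + (15/2)z
  72·L_2(z) = (24/5)z^2 - (48/5)z
Adding term by term: 3z^2 - 3

q(z) = 3z^2 - 3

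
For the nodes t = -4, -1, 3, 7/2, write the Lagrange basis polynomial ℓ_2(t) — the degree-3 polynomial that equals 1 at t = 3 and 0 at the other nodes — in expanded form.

ℓ_2(t) = -(1/14)t^3 - (3/28)t^2 + (27/28)t + 1

ℓ_2(t) = (t + 4)(t + 1)(t - 7/2) / [(7)·(4)·(-1/2)]
       = (t^3 + (3/2)t^2 - (27/2)t - 14) / (-14)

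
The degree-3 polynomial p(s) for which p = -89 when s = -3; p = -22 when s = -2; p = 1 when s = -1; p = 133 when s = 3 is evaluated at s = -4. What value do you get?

Evaluate each Lagrange basis at s = -4:
L_0(-4) = (-2)·(-3)·(-7)/[(-1)·(-2)·(-6)] = 7/2
L_1(-4) = (-1)·(-3)·(-7)/[(1)·(-1)·(-5)] = -21/5
L_2(-4) = (-1)·(-2)·(-7)/[(2)·(1)·(-4)] = 7/4
L_3(-4) = (-1)·(-2)·(-3)/[(6)·(5)·(4)] = -1/20
Sum: (-89)·(7/2) + (-22)·(-21/5) + 1·(7/4) + 133·(-1/20) = -224

-224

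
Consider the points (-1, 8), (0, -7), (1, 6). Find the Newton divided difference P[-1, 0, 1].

P[-1,0] = (-7 - 8) / (0 - (-1)) = -15
P[0,1] = (6 - (-7)) / (1 - 0) = 13
P[-1,0,1] = (13 - (-15)) / (1 - (-1)) = 14

14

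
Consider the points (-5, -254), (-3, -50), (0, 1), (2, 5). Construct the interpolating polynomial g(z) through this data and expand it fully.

Build the Lagrange basis polynomials:
L_0(z) = (z + 3)z(z - 2) / [-70] = -(1/70)z^3 - (1/70)z^2 + (3/35)z
L_1(z) = (z + 5)z(z - 2) / [30] = (1/30)z^3 + (1/10)z^2 - (1/3)z
L_2(z) = (z + 5)(z + 3)(z - 2) / [-30] = -(1/30)z^3 - (1/5)z^2 + (1/30)z + 1
L_3(z) = (z + 5)(z + 3)z / [70] = (1/70)z^3 + (4/35)z^2 + (3/14)z
g(z) = (-254)·L_0 + (-50)·L_1 + 1·L_2 + 5·L_3
  (-254)·L_0(z) = (127/35)z^3 + (127/35)z^2 - (762/35)z
  (-50)·L_1(z) = -(5/3)z^3 - 5z^2 + (50/3)z
  1·L_2(z) = -(1/30)z^3 - (1/5)z^2 + (1/30)z + 1
  5·L_3(z) = (1/14)z^3 + (4/7)z^2 + (15/14)z
Adding term by term: 2z^3 - z^2 - 4z + 1

g(z) = 2z^3 - z^2 - 4z + 1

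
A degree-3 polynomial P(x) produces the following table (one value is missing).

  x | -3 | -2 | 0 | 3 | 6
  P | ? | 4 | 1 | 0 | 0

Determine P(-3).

33/5

The 4 known values determine P uniquely (degree ≤ 3).
Evaluate each Lagrange basis at x = -3:
L_0(-3) = (-3)·(-6)·(-9)/[(-2)·(-5)·(-8)] = 81/40
L_1(-3) = (-1)·(-6)·(-9)/[(2)·(-3)·(-6)] = -3/2
L_2(-3) = (-1)·(-3)·(-9)/[(5)·(3)·(-3)] = 3/5
L_3(-3) = (-1)·(-3)·(-6)/[(8)·(6)·(3)] = -1/8
Sum: 4·(81/40) + 1·(-3/2) + 0 + 0 = 33/5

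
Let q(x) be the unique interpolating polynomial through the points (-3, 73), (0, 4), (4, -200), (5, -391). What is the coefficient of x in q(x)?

Build the Lagrange basis polynomials:
L_0(x) = x(x - 4)(x - 5) / [-168] = -(1/168)x^3 + (3/56)x^2 - (5/42)x
L_1(x) = (x + 3)(x - 4)(x - 5) / [60] = (1/60)x^3 - (1/10)x^2 - (7/60)x + 1
L_2(x) = (x + 3)x(x - 5) / [-28] = -(1/28)x^3 + (1/14)x^2 + (15/28)x
L_3(x) = (x + 3)x(x - 4) / [40] = (1/40)x^3 - (1/40)x^2 - (3/10)x
q(x) = 73·L_0 + 4·L_1 + (-200)·L_2 + (-391)·L_3
Only the coefficient of x is needed; take it from each L_i and combine:
73·(-5/42) + 4·(-7/60) + (-200)·(15/28) + (-391)·(-3/10) = 1

1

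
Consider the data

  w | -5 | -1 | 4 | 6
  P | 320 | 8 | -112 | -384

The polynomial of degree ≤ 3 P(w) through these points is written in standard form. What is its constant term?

Build the Lagrange basis polynomials:
L_0(w) = (w + 1)(w - 4)(w - 6) / [-396] = -(1/396)w^3 + (1/44)w^2 - (7/198)w - 2/33
L_1(w) = (w + 5)(w - 4)(w - 6) / [140] = (1/140)w^3 - (1/28)w^2 - (13/70)w + 6/7
L_2(w) = (w + 5)(w + 1)(w - 6) / [-90] = -(1/90)w^3 + (31/90)w + 1/3
L_3(w) = (w + 5)(w + 1)(w - 4) / [154] = (1/154)w^3 + (1/77)w^2 - (19/154)w - 10/77
P(w) = 320·L_0 + 8·L_1 + (-112)·L_2 + (-384)·L_3
Only the constant term is needed; take it from each L_i and combine:
320·(-2/33) + 8·(6/7) + (-112)·(1/3) + (-384)·(-10/77) = 0

0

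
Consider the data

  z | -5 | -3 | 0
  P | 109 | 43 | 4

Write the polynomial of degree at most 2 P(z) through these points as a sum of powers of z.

P(z) = 4z^2 - z + 4

Build the Lagrange basis polynomials:
L_0(z) = (z + 3)z / [10] = (1/10)z^2 + (3/10)z
L_1(z) = (z + 5)z / [-6] = -(1/6)z^2 - (5/6)z
L_2(z) = (z + 5)(z + 3) / [15] = (1/15)z^2 + (8/15)z + 1
P(z) = 109·L_0 + 43·L_1 + 4·L_2
  109·L_0(z) = (109/10)z^2 + (327/10)z
  43·L_1(z) = -(43/6)z^2 - (215/6)z
  4·L_2(z) = (4/15)z^2 + (32/15)z + 4
Adding term by term: 4z^2 - z + 4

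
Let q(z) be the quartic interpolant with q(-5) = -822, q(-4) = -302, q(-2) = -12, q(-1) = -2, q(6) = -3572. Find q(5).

-1832

L_0(5) = (9)·(7)·(6)·(-1)/[(-1)·(-3)·(-4)·(-11)] = -63/22
L_1(5) = (10)·(7)·(6)·(-1)/[(1)·(-2)·(-3)·(-10)] = 7
L_2(5) = (10)·(9)·(6)·(-1)/[(3)·(2)·(-1)·(-8)] = -45/4
L_3(5) = (10)·(9)·(7)·(-1)/[(4)·(3)·(1)·(-7)] = 15/2
L_4(5) = (10)·(9)·(7)·(6)/[(11)·(10)·(8)·(7)] = 27/44
Sum: (-822)·(-63/22) + (-302)·(7) + (-12)·(-45/4) + (-2)·(15/2) + (-3572)·(27/44) = -1832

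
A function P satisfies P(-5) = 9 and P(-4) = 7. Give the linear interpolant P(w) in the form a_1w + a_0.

Build the Lagrange basis polynomials:
L_0(w) = (w + 4) / [-1] = -w - 4
L_1(w) = (w + 5) / [1] = w + 5
P(w) = 9·L_0 + 7·L_1
  9·L_0(w) = -9w - 36
  7·L_1(w) = 7w + 35
Adding term by term: -2w - 1

P(w) = -2w - 1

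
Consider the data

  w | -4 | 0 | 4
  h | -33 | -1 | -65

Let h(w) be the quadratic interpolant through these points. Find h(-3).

-16

Evaluate each Lagrange basis at w = -3:
L_0(-3) = (-3)·(-7)/[(-4)·(-8)] = 21/32
L_1(-3) = (1)·(-7)/[(4)·(-4)] = 7/16
L_2(-3) = (1)·(-3)/[(8)·(4)] = -3/32
Sum: (-33)·(21/32) + (-1)·(7/16) + (-65)·(-3/32) = -16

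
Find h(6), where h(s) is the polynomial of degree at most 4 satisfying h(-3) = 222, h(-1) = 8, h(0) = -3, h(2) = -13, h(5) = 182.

Using Newton's divided-difference form:
h[-3,-1] = (8 - 222) / (-1 - (-3)) = -107
h[-1,0] = (-3 - 8) / (0 - (-1)) = -11
h[0,2] = (-13 - (-3)) / (2 - 0) = -5
h[2,5] = (182 - (-13)) / (5 - 2) = 65
h[-3,-1,0] = (-11 - (-107)) / (0 - (-3)) = 32
h[-1,0,2] = (-5 - (-11)) / (2 - (-1)) = 2
h[0,2,5] = (65 - (-5)) / (5 - 0) = 14
h[-3,-1,0,2] = (2 - 32) / (2 - (-3)) = -6
h[-1,0,2,5] = (14 - 2) / (5 - (-1)) = 2
h[-3,-1,0,2,5] = (2 - (-6)) / (5 - (-3)) = 1
h(6) = 222 + (-107)·(9) + 32·(9)·(7) + (-6)·(9)·(7)·(6) + 1·(9)·(7)·(6)·(4) = 519

519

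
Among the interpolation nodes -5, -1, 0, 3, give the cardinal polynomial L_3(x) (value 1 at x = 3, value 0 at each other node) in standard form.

L_3(x) = (1/96)x^3 + (1/16)x^2 + (5/96)x

L_3(x) = (x + 5)(x + 1)x / [(8)·(4)·(3)]
       = (x^3 + 6x^2 + 5x) / (96)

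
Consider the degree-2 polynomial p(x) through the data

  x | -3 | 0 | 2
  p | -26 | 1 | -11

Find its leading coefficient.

L_0(x) = x(x - 2) / [15] = (1/15)x^2 - (2/15)x
L_1(x) = (x + 3)(x - 2) / [-6] = -(1/6)x^2 - (1/6)x + 1
L_2(x) = (x + 3)x / [10] = (1/10)x^2 + (3/10)x
p(x) = (-26)·L_0 + 1·L_1 + (-11)·L_2
Only the coefficient of x^2 is needed; take it from each L_i and combine:
(-26)·(1/15) + 1·(-1/6) + (-11)·(1/10) = -3

-3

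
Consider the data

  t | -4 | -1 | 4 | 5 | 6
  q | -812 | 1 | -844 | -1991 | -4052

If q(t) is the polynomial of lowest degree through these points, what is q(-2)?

L_0(-2) = (-1)·(-6)·(-7)·(-8)/[(-3)·(-8)·(-9)·(-10)] = 7/45
L_1(-2) = (2)·(-6)·(-7)·(-8)/[(3)·(-5)·(-6)·(-7)] = 16/15
L_2(-2) = (2)·(-1)·(-7)·(-8)/[(8)·(5)·(-1)·(-2)] = -7/5
L_3(-2) = (2)·(-1)·(-6)·(-8)/[(9)·(6)·(1)·(-1)] = 16/9
L_4(-2) = (2)·(-1)·(-6)·(-7)/[(10)·(7)·(2)·(1)] = -3/5
Sum: (-812)·(7/45) + 1·(16/15) + (-844)·(-7/5) + (-1991)·(16/9) + (-4052)·(-3/5) = -52

-52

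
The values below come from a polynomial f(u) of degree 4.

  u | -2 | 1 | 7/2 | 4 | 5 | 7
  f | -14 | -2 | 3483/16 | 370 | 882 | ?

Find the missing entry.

3208

The 5 known values determine f uniquely (degree ≤ 4).
Evaluate each Lagrange basis at u = 7:
L_0(7) = (6)·(7/2)·(3)·(2)/[(-3)·(-11/2)·(-6)·(-7)] = 2/11
L_1(7) = (9)·(7/2)·(3)·(2)/[(3)·(-5/2)·(-3)·(-4)] = -21/10
L_2(7) = (9)·(6)·(3)·(2)/[(11/2)·(5/2)·(-1/2)·(-3/2)] = 1728/55
L_3(7) = (9)·(6)·(7/2)·(2)/[(6)·(3)·(1/2)·(-1)] = -42
L_4(7) = (9)·(6)·(7/2)·(3)/[(7)·(4)·(3/2)·(1)] = 27/2
Sum: (-14)·(2/11) + (-2)·(-21/10) + 3483/16·(1728/55) + 370·(-42) + 882·(27/2) = 3208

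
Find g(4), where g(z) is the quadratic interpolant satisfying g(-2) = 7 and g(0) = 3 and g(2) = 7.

19

L_0(4) = (4)·(2)/[(-2)·(-4)] = 1
L_1(4) = (6)·(2)/[(2)·(-2)] = -3
L_2(4) = (6)·(4)/[(4)·(2)] = 3
Sum: 7·(1) + 3·(-3) + 7·(3) = 19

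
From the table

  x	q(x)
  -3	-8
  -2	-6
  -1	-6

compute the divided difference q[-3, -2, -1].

-1

q[-3,-2] = (-6 - (-8)) / (-2 - (-3)) = 2
q[-2,-1] = (-6 - (-6)) / (-1 - (-2)) = 0
q[-3,-2,-1] = (0 - 2) / (-1 - (-3)) = -1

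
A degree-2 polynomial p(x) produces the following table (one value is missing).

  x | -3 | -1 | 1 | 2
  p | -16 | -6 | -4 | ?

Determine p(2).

-6

The 3 known values determine p uniquely (degree ≤ 2).
Evaluate each Lagrange basis at x = 2:
L_0(2) = (3)·(1)/[(-2)·(-4)] = 3/8
L_1(2) = (5)·(1)/[(2)·(-2)] = -5/4
L_2(2) = (5)·(3)/[(4)·(2)] = 15/8
Sum: (-16)·(3/8) + (-6)·(-5/4) + (-4)·(15/8) = -6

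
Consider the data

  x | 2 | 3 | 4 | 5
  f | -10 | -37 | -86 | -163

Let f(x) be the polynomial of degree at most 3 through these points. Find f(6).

L_0(6) = (3)·(2)·(1)/[(-1)·(-2)·(-3)] = -1
L_1(6) = (4)·(2)·(1)/[(1)·(-1)·(-2)] = 4
L_2(6) = (4)·(3)·(1)/[(2)·(1)·(-1)] = -6
L_3(6) = (4)·(3)·(2)/[(3)·(2)·(1)] = 4
Sum: (-10)·(-1) + (-37)·(4) + (-86)·(-6) + (-163)·(4) = -274

-274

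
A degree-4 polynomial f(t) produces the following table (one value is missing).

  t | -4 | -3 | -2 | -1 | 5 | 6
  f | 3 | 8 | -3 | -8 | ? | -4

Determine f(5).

669/5

The 5 known values determine f uniquely (degree ≤ 4).
Evaluate each Lagrange basis at t = 5:
L_0(5) = (8)·(7)·(6)·(-1)/[(-1)·(-2)·(-3)·(-10)] = -28/5
L_1(5) = (9)·(7)·(6)·(-1)/[(1)·(-1)·(-2)·(-9)] = 21
L_2(5) = (9)·(8)·(6)·(-1)/[(2)·(1)·(-1)·(-8)] = -27
L_3(5) = (9)·(8)·(7)·(-1)/[(3)·(2)·(1)·(-7)] = 12
L_4(5) = (9)·(8)·(7)·(6)/[(10)·(9)·(8)·(7)] = 3/5
Sum: 3·(-28/5) + 8·(21) + (-3)·(-27) + (-8)·(12) + (-4)·(3/5) = 669/5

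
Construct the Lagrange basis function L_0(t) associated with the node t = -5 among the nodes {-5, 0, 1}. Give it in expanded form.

L_0(t) = t(t - 1) / [(-5)·(-6)]
       = (t^2 - t) / (30)

L_0(t) = (1/30)t^2 - (1/30)t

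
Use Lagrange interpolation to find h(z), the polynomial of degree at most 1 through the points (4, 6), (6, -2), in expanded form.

Build the Lagrange basis polynomials:
L_0(z) = (z - 6) / [-2] = -(1/2)z + 3
L_1(z) = (z - 4) / [2] = (1/2)z - 2
h(z) = 6·L_0 + (-2)·L_1
  6·L_0(z) = -3z + 18
  (-2)·L_1(z) = -z + 4
Adding term by term: -4z + 22

h(z) = -4z + 22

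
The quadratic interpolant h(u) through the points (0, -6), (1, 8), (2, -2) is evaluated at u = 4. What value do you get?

Evaluate each Lagrange basis at u = 4:
L_0(4) = (3)·(2)/[(-1)·(-2)] = 3
L_1(4) = (4)·(2)/[(1)·(-1)] = -8
L_2(4) = (4)·(3)/[(2)·(1)] = 6
Sum: (-6)·(3) + 8·(-8) + (-2)·(6) = -94

-94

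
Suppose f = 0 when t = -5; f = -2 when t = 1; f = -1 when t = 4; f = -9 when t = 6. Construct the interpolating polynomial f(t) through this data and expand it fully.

f(t) = -(127/1485)t^3 + (2/27)t^2 + (2612/1485)t - 371/99

Newton's divided differences:
f[-5,1] = (-2 - 0) / (1 - (-5)) = -1/3
f[1,4] = (-1 - (-2)) / (4 - 1) = 1/3
f[4,6] = (-9 - (-1)) / (6 - 4) = -4
f[-5,1,4] = (1/3 - (-1/3)) / (4 - (-5)) = 2/27
f[1,4,6] = (-4 - 1/3) / (6 - 1) = -13/15
f[-5,1,4,6] = (-13/15 - 2/27) / (6 - (-5)) = -127/1485
f(t) = (-1/3)·(t + 5) + (2/27)·(t + 5)(t - 1) + (-127/1485)·(t + 5)(t - 1)(t - 4)
Expanding: f(t) = -(127/1485)t^3 + (2/27)t^2 + (2612/1485)t - 371/99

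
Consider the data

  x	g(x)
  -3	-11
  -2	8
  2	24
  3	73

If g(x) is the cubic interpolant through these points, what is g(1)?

5

Evaluate each Lagrange basis at x = 1:
L_0(1) = (3)·(-1)·(-2)/[(-1)·(-5)·(-6)] = -1/5
L_1(1) = (4)·(-1)·(-2)/[(1)·(-4)·(-5)] = 2/5
L_2(1) = (4)·(3)·(-2)/[(5)·(4)·(-1)] = 6/5
L_3(1) = (4)·(3)·(-1)/[(6)·(5)·(1)] = -2/5
Sum: (-11)·(-1/5) + 8·(2/5) + 24·(6/5) + 73·(-2/5) = 5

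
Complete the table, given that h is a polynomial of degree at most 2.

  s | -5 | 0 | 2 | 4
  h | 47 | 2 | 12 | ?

The 3 known values determine h uniquely (degree ≤ 2).
Evaluate each Lagrange basis at s = 4:
L_0(4) = (4)·(2)/[(-5)·(-7)] = 8/35
L_1(4) = (9)·(2)/[(5)·(-2)] = -9/5
L_2(4) = (9)·(4)/[(7)·(2)] = 18/7
Sum: 47·(8/35) + 2·(-9/5) + 12·(18/7) = 38

38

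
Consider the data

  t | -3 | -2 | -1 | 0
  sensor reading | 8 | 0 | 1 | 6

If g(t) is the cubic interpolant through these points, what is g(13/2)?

Evaluate each Lagrange basis at t = 13/2:
L_0(13/2) = (17/2)·(15/2)·(13/2)/[(-1)·(-2)·(-3)] = -1105/16
L_1(13/2) = (19/2)·(15/2)·(13/2)/[(1)·(-1)·(-2)] = 3705/16
L_2(13/2) = (19/2)·(17/2)·(13/2)/[(2)·(1)·(-1)] = -4199/16
L_3(13/2) = (19/2)·(17/2)·(15/2)/[(3)·(2)·(1)] = 1615/16
Sum: 8·(-1105/16) + 0 + 1·(-4199/16) + 6·(1615/16) = -3349/16

-3349/16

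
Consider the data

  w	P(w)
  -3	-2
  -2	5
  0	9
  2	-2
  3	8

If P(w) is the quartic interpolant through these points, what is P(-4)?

-2/5

Evaluate each Lagrange basis at w = -4:
L_0(-4) = (-2)·(-4)·(-6)·(-7)/[(-1)·(-3)·(-5)·(-6)] = 56/15
L_1(-4) = (-1)·(-4)·(-6)·(-7)/[(1)·(-2)·(-4)·(-5)] = -21/5
L_2(-4) = (-1)·(-2)·(-6)·(-7)/[(3)·(2)·(-2)·(-3)] = 7/3
L_3(-4) = (-1)·(-2)·(-4)·(-7)/[(5)·(4)·(2)·(-1)] = -7/5
L_4(-4) = (-1)·(-2)·(-4)·(-6)/[(6)·(5)·(3)·(1)] = 8/15
Sum: (-2)·(56/15) + 5·(-21/5) + 9·(7/3) + (-2)·(-7/5) + 8·(8/15) = -2/5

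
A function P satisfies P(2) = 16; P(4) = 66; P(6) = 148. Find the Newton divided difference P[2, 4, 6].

P[2,4] = (66 - 16) / (4 - 2) = 25
P[4,6] = (148 - 66) / (6 - 4) = 41
P[2,4,6] = (41 - 25) / (6 - 2) = 4

4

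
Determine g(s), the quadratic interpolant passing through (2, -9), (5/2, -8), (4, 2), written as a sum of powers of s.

L_0(s) = (s - 5/2)(s - 4) / [1] = s^2 - (13/2)s + 10
L_1(s) = (s - 2)(s - 4) / [-3/4] = -(4/3)s^2 + 8s - 32/3
L_2(s) = (s - 2)(s - 5/2) / [3] = (1/3)s^2 - (3/2)s + 5/3
g(s) = (-9)·L_0 + (-8)·L_1 + 2·L_2
  (-9)·L_0(s) = -9s^2 + (117/2)s - 90
  (-8)·L_1(s) = (32/3)s^2 - 64s + 256/3
  2·L_2(s) = (2/3)s^2 - 3s + 10/3
Adding term by term: (7/3)s^2 - (17/2)s - 4/3

g(s) = (7/3)s^2 - (17/2)s - 4/3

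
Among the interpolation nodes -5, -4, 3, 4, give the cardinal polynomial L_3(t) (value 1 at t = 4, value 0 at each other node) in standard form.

L_3(t) = (1/72)t^3 + (1/12)t^2 - (7/72)t - 5/6

L_3(t) = (t + 5)(t + 4)(t - 3) / [(9)·(8)·(1)]
       = (t^3 + 6t^2 - 7t - 60) / (72)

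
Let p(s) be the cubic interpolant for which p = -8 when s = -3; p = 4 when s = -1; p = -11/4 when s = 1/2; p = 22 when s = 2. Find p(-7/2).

Evaluate each Lagrange basis at s = -7/2:
L_0(-7/2) = (-5/2)·(-4)·(-11/2)/[(-2)·(-7/2)·(-5)] = 11/7
L_1(-7/2) = (-1/2)·(-4)·(-11/2)/[(2)·(-3/2)·(-3)] = -11/9
L_2(-7/2) = (-1/2)·(-5/2)·(-11/2)/[(7/2)·(3/2)·(-3/2)] = 55/63
L_3(-7/2) = (-1/2)·(-5/2)·(-4)/[(5)·(3)·(3/2)] = -2/9
Sum: (-8)·(11/7) + 4·(-11/9) + (-11/4)·(55/63) + 22·(-2/9) = -99/4

-99/4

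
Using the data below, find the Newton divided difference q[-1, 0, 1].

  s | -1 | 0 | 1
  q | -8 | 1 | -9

-19/2

q[-1,0] = (1 - (-8)) / (0 - (-1)) = 9
q[0,1] = (-9 - 1) / (1 - 0) = -10
q[-1,0,1] = (-10 - 9) / (1 - (-1)) = -19/2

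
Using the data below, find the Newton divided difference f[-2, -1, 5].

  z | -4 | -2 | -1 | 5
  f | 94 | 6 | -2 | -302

-6

f[-2,-1] = (-2 - 6) / (-1 - (-2)) = -8
f[-1,5] = (-302 - (-2)) / (5 - (-1)) = -50
f[-2,-1,5] = (-50 - (-8)) / (5 - (-2)) = -6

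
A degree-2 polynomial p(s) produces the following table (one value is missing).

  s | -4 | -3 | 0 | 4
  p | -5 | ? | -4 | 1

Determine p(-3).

-41/8

The 3 known values determine p uniquely (degree ≤ 2).
Evaluate each Lagrange basis at s = -3:
L_0(-3) = (-3)·(-7)/[(-4)·(-8)] = 21/32
L_1(-3) = (1)·(-7)/[(4)·(-4)] = 7/16
L_2(-3) = (1)·(-3)/[(8)·(4)] = -3/32
Sum: (-5)·(21/32) + (-4)·(7/16) + 1·(-3/32) = -41/8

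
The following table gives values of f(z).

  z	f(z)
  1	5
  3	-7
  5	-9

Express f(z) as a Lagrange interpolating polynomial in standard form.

f(z) = (5/4)z^2 - 11z + 59/4

L_0(z) = (z - 3)(z - 5) / [8] = (1/8)z^2 - z + 15/8
L_1(z) = (z - 1)(z - 5) / [-4] = -(1/4)z^2 + (3/2)z - 5/4
L_2(z) = (z - 1)(z - 3) / [8] = (1/8)z^2 - (1/2)z + 3/8
f(z) = 5·L_0 + (-7)·L_1 + (-9)·L_2
  5·L_0(z) = (5/8)z^2 - 5z + 75/8
  (-7)·L_1(z) = (7/4)z^2 - (21/2)z + 35/4
  (-9)·L_2(z) = -(9/8)z^2 + (9/2)z - 27/8
Adding term by term: (5/4)z^2 - 11z + 59/4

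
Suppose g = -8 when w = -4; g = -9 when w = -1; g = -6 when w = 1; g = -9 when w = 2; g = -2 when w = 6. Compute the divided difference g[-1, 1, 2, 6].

g[-1,1] = (-6 - (-9)) / (1 - (-1)) = 3/2
g[1,2] = (-9 - (-6)) / (2 - 1) = -3
g[2,6] = (-2 - (-9)) / (6 - 2) = 7/4
g[-1,1,2] = (-3 - 3/2) / (2 - (-1)) = -3/2
g[1,2,6] = (7/4 - (-3)) / (6 - 1) = 19/20
g[-1,1,2,6] = (19/20 - (-3/2)) / (6 - (-1)) = 7/20

7/20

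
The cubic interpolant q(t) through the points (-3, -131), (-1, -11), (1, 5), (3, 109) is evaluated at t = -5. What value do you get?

-547

Evaluate each Lagrange basis at t = -5:
L_0(-5) = (-4)·(-6)·(-8)/[(-2)·(-4)·(-6)] = 4
L_1(-5) = (-2)·(-6)·(-8)/[(2)·(-2)·(-4)] = -6
L_2(-5) = (-2)·(-4)·(-8)/[(4)·(2)·(-2)] = 4
L_3(-5) = (-2)·(-4)·(-6)/[(6)·(4)·(2)] = -1
Sum: (-131)·(4) + (-11)·(-6) + 5·(4) + 109·(-1) = -547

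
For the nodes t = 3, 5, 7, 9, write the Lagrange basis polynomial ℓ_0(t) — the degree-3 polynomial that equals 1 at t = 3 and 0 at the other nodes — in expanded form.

ℓ_0(t) = -(1/48)t^3 + (7/16)t^2 - (143/48)t + 105/16

ℓ_0(t) = (t - 5)(t - 7)(t - 9) / [(-2)·(-4)·(-6)]
       = (t^3 - 21t^2 + 143t - 315) / (-48)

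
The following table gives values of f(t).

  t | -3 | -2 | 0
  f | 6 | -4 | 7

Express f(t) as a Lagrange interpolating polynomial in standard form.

L_0(t) = (t + 2)t / [3] = (1/3)t^2 + (2/3)t
L_1(t) = (t + 3)t / [-2] = -(1/2)t^2 - (3/2)t
L_2(t) = (t + 3)(t + 2) / [6] = (1/6)t^2 + (5/6)t + 1
f(t) = 6·L_0 + (-4)·L_1 + 7·L_2
  6·L_0(t) = 2t^2 + 4t
  (-4)·L_1(t) = 2t^2 + 6t
  7·L_2(t) = (7/6)t^2 + (35/6)t + 7
Adding term by term: (31/6)t^2 + (95/6)t + 7

f(t) = (31/6)t^2 + (95/6)t + 7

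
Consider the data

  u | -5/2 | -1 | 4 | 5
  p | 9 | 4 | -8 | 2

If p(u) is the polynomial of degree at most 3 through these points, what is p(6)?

1282/65

Evaluate each Lagrange basis at u = 6:
L_0(6) = (7)·(2)·(1)/[(-3/2)·(-13/2)·(-15/2)] = -112/585
L_1(6) = (17/2)·(2)·(1)/[(3/2)·(-5)·(-6)] = 17/45
L_2(6) = (17/2)·(7)·(1)/[(13/2)·(5)·(-1)] = -119/65
L_3(6) = (17/2)·(7)·(2)/[(15/2)·(6)·(1)] = 119/45
Sum: 9·(-112/585) + 4·(17/45) + (-8)·(-119/65) + 2·(119/45) = 1282/65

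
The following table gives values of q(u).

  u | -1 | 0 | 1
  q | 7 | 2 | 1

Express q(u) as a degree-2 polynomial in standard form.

Build the Lagrange basis polynomials:
L_0(u) = u(u - 1) / [2] = (1/2)u^2 - (1/2)u
L_1(u) = (u + 1)(u - 1) / [-1] = -u^2 + 1
L_2(u) = (u + 1)u / [2] = (1/2)u^2 + (1/2)u
q(u) = 7·L_0 + 2·L_1 + 1·L_2
  7·L_0(u) = (7/2)u^2 - (7/2)u
  2·L_1(u) = -2u^2 + 2
  1·L_2(u) = (1/2)u^2 + (1/2)u
Adding term by term: 2u^2 - 3u + 2

q(u) = 2u^2 - 3u + 2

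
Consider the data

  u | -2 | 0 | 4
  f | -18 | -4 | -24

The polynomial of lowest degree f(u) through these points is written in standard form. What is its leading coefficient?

-2

The leading coefficient equals the top divided difference f[-2,0,4].
f[-2,0] = (-4 - (-18)) / (0 - (-2)) = 7
f[0,4] = (-24 - (-4)) / (4 - 0) = -5
f[-2,0,4] = (-5 - 7) / (4 - (-2)) = -2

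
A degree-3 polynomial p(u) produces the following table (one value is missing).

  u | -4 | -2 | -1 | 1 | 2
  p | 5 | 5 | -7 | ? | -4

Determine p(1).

The 4 known values determine p uniquely (degree ≤ 3).
Evaluate each Lagrange basis at u = 1:
L_0(1) = (3)·(2)·(-1)/[(-2)·(-3)·(-6)] = 1/6
L_1(1) = (5)·(2)·(-1)/[(2)·(-1)·(-4)] = -5/4
L_2(1) = (5)·(3)·(-1)/[(3)·(1)·(-3)] = 5/3
L_3(1) = (5)·(3)·(2)/[(6)·(4)·(3)] = 5/12
Sum: 5·(1/6) + 5·(-5/4) + (-7)·(5/3) + (-4)·(5/12) = -75/4

-75/4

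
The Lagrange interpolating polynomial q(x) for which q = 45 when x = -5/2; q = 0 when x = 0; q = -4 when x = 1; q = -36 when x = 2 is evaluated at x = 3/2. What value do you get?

L_0(3/2) = (3/2)·(1/2)·(-1/2)/[(-5/2)·(-7/2)·(-9/2)] = 1/105
L_1(3/2) = (4)·(1/2)·(-1/2)/[(5/2)·(-1)·(-2)] = -1/5
L_2(3/2) = (4)·(3/2)·(-1/2)/[(7/2)·(1)·(-1)] = 6/7
L_3(3/2) = (4)·(3/2)·(1/2)/[(9/2)·(2)·(1)] = 1/3
Sum: 45·(1/105) + 0 + (-4)·(6/7) + (-36)·(1/3) = -15

-15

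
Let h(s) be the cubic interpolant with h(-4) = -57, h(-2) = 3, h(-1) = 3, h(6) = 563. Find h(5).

339

L_0(5) = (7)·(6)·(-1)/[(-2)·(-3)·(-10)] = 7/10
L_1(5) = (9)·(6)·(-1)/[(2)·(-1)·(-8)] = -27/8
L_2(5) = (9)·(7)·(-1)/[(3)·(1)·(-7)] = 3
L_3(5) = (9)·(7)·(6)/[(10)·(8)·(7)] = 27/40
Sum: (-57)·(7/10) + 3·(-27/8) + 3·(3) + 563·(27/40) = 339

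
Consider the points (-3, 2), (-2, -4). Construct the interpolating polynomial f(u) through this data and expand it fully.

f(u) = -6u - 16

Build the Lagrange basis polynomials:
L_0(u) = (u + 2) / [-1] = -u - 2
L_1(u) = (u + 3) / [1] = u + 3
f(u) = 2·L_0 + (-4)·L_1
  2·L_0(u) = -2u - 4
  (-4)·L_1(u) = -4u - 12
Adding term by term: -6u - 16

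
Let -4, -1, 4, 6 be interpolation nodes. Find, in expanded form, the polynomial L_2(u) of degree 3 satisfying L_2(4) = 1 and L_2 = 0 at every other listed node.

L_2(u) = (u + 4)(u + 1)(u - 6) / [(8)·(5)·(-2)]
       = (u^3 - u^2 - 26u - 24) / (-80)

L_2(u) = -(1/80)u^3 + (1/80)u^2 + (13/40)u + 3/10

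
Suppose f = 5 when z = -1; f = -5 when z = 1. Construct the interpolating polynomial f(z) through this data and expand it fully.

f(z) = -5z

Build the Lagrange basis polynomials:
L_0(z) = (z - 1) / [-2] = -(1/2)z + 1/2
L_1(z) = (z + 1) / [2] = (1/2)z + 1/2
f(z) = 5·L_0 + (-5)·L_1
  5·L_0(z) = -(5/2)z + 5/2
  (-5)·L_1(z) = -(5/2)z - 5/2
Adding term by term: -5z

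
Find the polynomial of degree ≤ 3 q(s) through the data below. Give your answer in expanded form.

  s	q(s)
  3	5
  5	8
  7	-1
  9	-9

Newton's divided differences:
q[3,5] = (8 - 5) / (5 - 3) = 3/2
q[5,7] = (-1 - 8) / (7 - 5) = -9/2
q[7,9] = (-9 - (-1)) / (9 - 7) = -4
q[3,5,7] = (-9/2 - 3/2) / (7 - 3) = -3/2
q[5,7,9] = (-4 - (-9/2)) / (9 - 5) = 1/8
q[3,5,7,9] = (1/8 - (-3/2)) / (9 - 3) = 13/48
q(s) = 5 + (3/2)·(s - 3) + (-3/2)·(s - 3)(s - 5) + (13/48)·(s - 3)(s - 5)(s - 7)
Expanding: q(s) = (13/48)s^3 - (89/16)s^2 + (1571/48)s - 807/16

q(s) = (13/48)s^3 - (89/16)s^2 + (1571/48)s - 807/16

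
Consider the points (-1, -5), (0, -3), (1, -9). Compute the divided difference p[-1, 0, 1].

p[-1,0] = (-3 - (-5)) / (0 - (-1)) = 2
p[0,1] = (-9 - (-3)) / (1 - 0) = -6
p[-1,0,1] = (-6 - 2) / (1 - (-1)) = -4

-4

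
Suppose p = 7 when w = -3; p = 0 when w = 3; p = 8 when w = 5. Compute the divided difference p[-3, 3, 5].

p[-3,3] = (0 - 7) / (3 - (-3)) = -7/6
p[3,5] = (8 - 0) / (5 - 3) = 4
p[-3,3,5] = (4 - (-7/6)) / (5 - (-3)) = 31/48

31/48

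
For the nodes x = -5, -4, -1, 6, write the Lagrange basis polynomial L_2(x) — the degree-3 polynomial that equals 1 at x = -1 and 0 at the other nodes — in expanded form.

L_2(x) = (x + 5)(x + 4)(x - 6) / [(4)·(3)·(-7)]
       = (x^3 + 3x^2 - 34x - 120) / (-84)

L_2(x) = -(1/84)x^3 - (1/28)x^2 + (17/42)x + 10/7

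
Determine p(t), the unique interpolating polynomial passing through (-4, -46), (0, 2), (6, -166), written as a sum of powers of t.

Build the Lagrange basis polynomials:
L_0(t) = t(t - 6) / [40] = (1/40)t^2 - (3/20)t
L_1(t) = (t + 4)(t - 6) / [-24] = -(1/24)t^2 + (1/12)t + 1
L_2(t) = (t + 4)t / [60] = (1/60)t^2 + (1/15)t
p(t) = (-46)·L_0 + 2·L_1 + (-166)·L_2
  (-46)·L_0(t) = -(23/20)t^2 + (69/10)t
  2·L_1(t) = -(1/12)t^2 + (1/6)t + 2
  (-166)·L_2(t) = -(83/30)t^2 - (166/15)t
Adding term by term: -4t^2 - 4t + 2

p(t) = -4t^2 - 4t + 2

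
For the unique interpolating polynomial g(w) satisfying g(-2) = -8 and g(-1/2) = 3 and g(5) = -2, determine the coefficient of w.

L_0(w) = (w + 1/2)(w - 5) / [21/2] = (2/21)w^2 - (3/7)w - 5/21
L_1(w) = (w + 2)(w - 5) / [-33/4] = -(4/33)w^2 + (4/11)w + 40/33
L_2(w) = (w + 2)(w + 1/2) / [77/2] = (2/77)w^2 + (5/77)w + 2/77
g(w) = (-8)·L_0 + 3·L_1 + (-2)·L_2
Only the coefficient of w is needed; take it from each L_i and combine:
(-8)·(-3/7) + 3·(4/11) + (-2)·(5/77) = 338/77

338/77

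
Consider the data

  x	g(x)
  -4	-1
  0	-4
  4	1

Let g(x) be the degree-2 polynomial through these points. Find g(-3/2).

-61/16

Using Newton's divided-difference form:
g[-4,0] = (-4 - (-1)) / (0 - (-4)) = -3/4
g[0,4] = (1 - (-4)) / (4 - 0) = 5/4
g[-4,0,4] = (5/4 - (-3/4)) / (4 - (-4)) = 1/4
g(-3/2) = -1 + (-3/4)·(5/2) + (1/4)·(5/2)·(-3/2) = -61/16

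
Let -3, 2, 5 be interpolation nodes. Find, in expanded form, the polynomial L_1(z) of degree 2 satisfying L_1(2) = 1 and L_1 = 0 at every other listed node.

L_1(z) = (z + 3)(z - 5) / [(5)·(-3)]
       = (z^2 - 2z - 15) / (-15)

L_1(z) = -(1/15)z^2 + (2/15)z + 1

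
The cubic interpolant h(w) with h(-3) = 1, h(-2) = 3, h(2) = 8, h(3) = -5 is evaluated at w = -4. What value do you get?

41/10

L_0(-4) = (-2)·(-6)·(-7)/[(-1)·(-5)·(-6)] = 14/5
L_1(-4) = (-1)·(-6)·(-7)/[(1)·(-4)·(-5)] = -21/10
L_2(-4) = (-1)·(-2)·(-7)/[(5)·(4)·(-1)] = 7/10
L_3(-4) = (-1)·(-2)·(-6)/[(6)·(5)·(1)] = -2/5
Sum: 1·(14/5) + 3·(-21/10) + 8·(7/10) + (-5)·(-2/5) = 41/10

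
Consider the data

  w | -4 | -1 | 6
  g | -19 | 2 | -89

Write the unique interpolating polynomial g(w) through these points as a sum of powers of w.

g(w) = -2w^2 - 3w + 1

L_0(w) = (w + 1)(w - 6) / [30] = (1/30)w^2 - (1/6)w - 1/5
L_1(w) = (w + 4)(w - 6) / [-21] = -(1/21)w^2 + (2/21)w + 8/7
L_2(w) = (w + 4)(w + 1) / [70] = (1/70)w^2 + (1/14)w + 2/35
g(w) = (-19)·L_0 + 2·L_1 + (-89)·L_2
  (-19)·L_0(w) = -(19/30)w^2 + (19/6)w + 19/5
  2·L_1(w) = -(2/21)w^2 + (4/21)w + 16/7
  (-89)·L_2(w) = -(89/70)w^2 - (89/14)w - 178/35
Adding term by term: -2w^2 - 3w + 1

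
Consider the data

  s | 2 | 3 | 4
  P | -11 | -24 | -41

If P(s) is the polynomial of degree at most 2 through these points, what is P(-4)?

Evaluate each Lagrange basis at s = -4:
L_0(-4) = (-7)·(-8)/[(-1)·(-2)] = 28
L_1(-4) = (-6)·(-8)/[(1)·(-1)] = -48
L_2(-4) = (-6)·(-7)/[(2)·(1)] = 21
Sum: (-11)·(28) + (-24)·(-48) + (-41)·(21) = -17

-17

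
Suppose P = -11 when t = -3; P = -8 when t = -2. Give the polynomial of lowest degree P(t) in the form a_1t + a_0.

P(t) = 3t - 2

Build the Lagrange basis polynomials:
L_0(t) = (t + 2) / [-1] = -t - 2
L_1(t) = (t + 3) / [1] = t + 3
P(t) = (-11)·L_0 + (-8)·L_1
  (-11)·L_0(t) = 11t + 22
  (-8)·L_1(t) = -8t - 24
Adding term by term: 3t - 2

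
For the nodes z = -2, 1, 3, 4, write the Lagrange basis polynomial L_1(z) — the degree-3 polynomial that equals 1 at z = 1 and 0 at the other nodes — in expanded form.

L_1(z) = (1/18)z^3 - (5/18)z^2 - (1/9)z + 4/3

L_1(z) = (z + 2)(z - 3)(z - 4) / [(3)·(-2)·(-3)]
       = (z^3 - 5z^2 - 2z + 24) / (18)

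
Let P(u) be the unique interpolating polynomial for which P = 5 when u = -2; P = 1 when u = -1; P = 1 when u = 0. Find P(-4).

Using Newton's divided-difference form:
P[-2,-1] = (1 - 5) / (-1 - (-2)) = -4
P[-1,0] = (1 - 1) / (0 - (-1)) = 0
P[-2,-1,0] = (0 - (-4)) / (0 - (-2)) = 2
P(-4) = 5 + (-4)·(-2) + 2·(-2)·(-3) = 25

25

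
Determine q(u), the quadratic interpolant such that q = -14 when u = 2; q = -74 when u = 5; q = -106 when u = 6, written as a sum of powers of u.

q(u) = -3u^2 + u - 4

Newton's divided differences:
q[2,5] = (-74 - (-14)) / (5 - 2) = -20
q[5,6] = (-106 - (-74)) / (6 - 5) = -32
q[2,5,6] = (-32 - (-20)) / (6 - 2) = -3
q(u) = -14 + (-20)·(u - 2) + (-3)·(u - 2)(u - 5)
Expanding: q(u) = -3u^2 + u - 4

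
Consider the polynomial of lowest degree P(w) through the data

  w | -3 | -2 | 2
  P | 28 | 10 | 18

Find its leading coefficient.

Build the Lagrange basis polynomials:
L_0(w) = (w + 2)(w - 2) / [5] = (1/5)w^2 - 4/5
L_1(w) = (w + 3)(w - 2) / [-4] = -(1/4)w^2 - (1/4)w + 3/2
L_2(w) = (w + 3)(w + 2) / [20] = (1/20)w^2 + (1/4)w + 3/10
P(w) = 28·L_0 + 10·L_1 + 18·L_2
Only the coefficient of w^2 is needed; take it from each L_i and combine:
28·(1/5) + 10·(-1/4) + 18·(1/20) = 4

4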